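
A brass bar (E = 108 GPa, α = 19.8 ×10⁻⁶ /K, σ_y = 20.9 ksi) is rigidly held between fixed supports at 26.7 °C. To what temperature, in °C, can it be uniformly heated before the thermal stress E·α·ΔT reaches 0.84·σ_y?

σ_y = 20.9 ksi = 144.1 MPa.
E·α·ΔT = 121.0 MPa ⇒ ΔT = 121.0 / (108.0×10³ × 19.8×10⁻⁶) = 56.61 K.
T = 26.7 + 56.61 = 83.31 °C.

83.3 °C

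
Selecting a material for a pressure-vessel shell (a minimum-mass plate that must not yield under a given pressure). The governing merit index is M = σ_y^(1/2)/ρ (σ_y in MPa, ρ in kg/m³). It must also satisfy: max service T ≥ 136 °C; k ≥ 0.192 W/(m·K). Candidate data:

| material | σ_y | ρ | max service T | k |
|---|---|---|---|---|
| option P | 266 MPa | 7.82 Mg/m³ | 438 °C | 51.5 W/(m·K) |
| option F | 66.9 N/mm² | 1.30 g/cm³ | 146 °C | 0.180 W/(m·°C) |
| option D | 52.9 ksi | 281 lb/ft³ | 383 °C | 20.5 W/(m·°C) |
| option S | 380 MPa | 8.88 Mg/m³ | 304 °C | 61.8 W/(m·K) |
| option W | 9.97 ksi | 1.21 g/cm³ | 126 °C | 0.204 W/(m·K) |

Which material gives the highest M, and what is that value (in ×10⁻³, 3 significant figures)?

Screen on constraints: max service T ≥ 136 °C; k ≥ 0.192 W/(m·K). Survivors: option P, option D, option S.
After converting to SI:
  option P: σ_y = 266.0 MPa, ρ = 7820 kg/m³
  option D: σ_y = 364.7 MPa, ρ = 4501 kg/m³
  option S: σ_y = 380.0 MPa, ρ = 8880 kg/m³
  option D: M = 4.24×10⁻³
  option S: M = 2.20×10⁻³
  option P: M = 2.09×10⁻³
The maximum is for option D.

option D, M = 4.24×10⁻³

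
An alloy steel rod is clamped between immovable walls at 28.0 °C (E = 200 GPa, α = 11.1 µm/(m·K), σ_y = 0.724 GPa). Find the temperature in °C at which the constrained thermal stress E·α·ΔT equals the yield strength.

354 °C

σ_y = 0.724 GPa = 724.0 MPa.
E·α·ΔT = 724.0 MPa ⇒ ΔT = 724.0 / (200.0×10³ × 11.1×10⁻⁶) = 326.1 K.
T = 28.0 + 326.1 = 354.1 °C.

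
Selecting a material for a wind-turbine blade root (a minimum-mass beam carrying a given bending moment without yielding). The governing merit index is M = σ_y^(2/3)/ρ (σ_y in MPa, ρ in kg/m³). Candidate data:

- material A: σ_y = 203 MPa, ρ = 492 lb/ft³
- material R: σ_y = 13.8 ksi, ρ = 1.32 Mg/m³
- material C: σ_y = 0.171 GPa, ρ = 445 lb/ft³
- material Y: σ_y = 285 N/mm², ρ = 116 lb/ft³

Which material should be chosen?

After converting to SI:
  material A: σ_y = 203.0 MPa, ρ = 7881 kg/m³
  material R: σ_y = 95.15 MPa, ρ = 1320 kg/m³
  material C: σ_y = 171.0 MPa, ρ = 7128 kg/m³
  material Y: σ_y = 285.0 MPa, ρ = 1858 kg/m³
  material Y: M = 23.3×10⁻³
  material R: M = 15.8×10⁻³
  material A: M = 4.38×10⁻³
  material C: M = 4.32×10⁻³
Highest index: material Y.

material Y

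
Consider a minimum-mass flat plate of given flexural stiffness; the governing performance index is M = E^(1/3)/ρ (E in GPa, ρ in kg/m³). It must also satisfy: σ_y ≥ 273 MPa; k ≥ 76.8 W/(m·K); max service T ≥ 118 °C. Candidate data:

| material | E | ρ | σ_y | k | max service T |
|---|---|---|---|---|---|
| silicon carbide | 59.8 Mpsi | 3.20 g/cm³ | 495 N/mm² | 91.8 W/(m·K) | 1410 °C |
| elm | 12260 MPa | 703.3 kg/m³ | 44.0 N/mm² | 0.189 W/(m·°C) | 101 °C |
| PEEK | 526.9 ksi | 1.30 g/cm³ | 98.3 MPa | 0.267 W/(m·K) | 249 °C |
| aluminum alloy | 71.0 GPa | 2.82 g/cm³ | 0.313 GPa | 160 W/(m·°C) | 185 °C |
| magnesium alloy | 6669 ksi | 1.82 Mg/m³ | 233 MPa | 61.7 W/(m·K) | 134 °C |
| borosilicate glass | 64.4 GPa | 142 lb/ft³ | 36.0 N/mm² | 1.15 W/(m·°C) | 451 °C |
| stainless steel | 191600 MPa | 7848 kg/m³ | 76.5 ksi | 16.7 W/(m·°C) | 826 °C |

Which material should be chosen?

silicon carbide

Screen on constraints: σ_y ≥ 273 MPa; k ≥ 76.8 W/(m·K); max service T ≥ 118 °C. Survivors: silicon carbide, aluminum alloy.
In SI units:
  silicon carbide: E = 412.3 GPa, ρ = 3200 kg/m³
  aluminum alloy: E = 71.00 GPa, ρ = 2820 kg/m³
  silicon carbide: M = 2.33×10⁻³
  aluminum alloy: M = 1.47×10⁻³
Highest index: silicon carbide.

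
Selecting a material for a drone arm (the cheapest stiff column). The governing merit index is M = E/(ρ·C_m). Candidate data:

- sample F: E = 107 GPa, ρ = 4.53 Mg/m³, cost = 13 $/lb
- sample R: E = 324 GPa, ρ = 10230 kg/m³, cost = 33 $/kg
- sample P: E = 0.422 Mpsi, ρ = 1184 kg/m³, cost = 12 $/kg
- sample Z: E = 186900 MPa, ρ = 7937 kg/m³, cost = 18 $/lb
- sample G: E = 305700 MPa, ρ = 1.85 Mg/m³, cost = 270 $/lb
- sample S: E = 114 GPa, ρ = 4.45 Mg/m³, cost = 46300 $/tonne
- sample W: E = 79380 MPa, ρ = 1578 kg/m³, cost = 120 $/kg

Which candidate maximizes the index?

In SI units:
  sample F: E = 107.0 GPa, ρ = 4530 kg/m³, cost = 28.66 $/kg
  sample R: E = 324.0 GPa, ρ = 10230 kg/m³, cost = 33.00 $/kg
  sample P: E = 2.910 GPa, ρ = 1184 kg/m³, cost = 12.00 $/kg
  sample Z: E = 186.9 GPa, ρ = 7937 kg/m³, cost = 39.68 $/kg
  sample G: E = 305.7 GPa, ρ = 1850 kg/m³, cost = 595.2 $/kg
  sample S: E = 114.0 GPa, ρ = 4450 kg/m³, cost = 46.30 $/kg
  sample W: E = 79.38 GPa, ρ = 1578 kg/m³, cost = 120.0 $/kg
  sample R: M = 0.960 MN·m per $
  sample F: M = 0.824 MN·m per $
  sample Z: M = 0.593 MN·m per $
  sample S: M = 0.553 MN·m per $
  sample W: M = 0.419 MN·m per $
  sample G: M = 0.278 MN·m per $
  sample P: M = 0.205 MN·m per $
The maximum is for sample R.

sample R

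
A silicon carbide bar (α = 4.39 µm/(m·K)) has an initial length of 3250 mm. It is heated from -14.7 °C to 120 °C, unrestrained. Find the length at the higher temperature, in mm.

3251.9 mm

ΔT = 120 − (-14.7) = 134.7 K.
ΔL = α·L₀·ΔT = 4.39×10⁻⁶ × 3250 mm × 134.7 K = 1.92 mm.
L = L₀ + ΔL = 3250 + 1.92 = 3251.9 mm.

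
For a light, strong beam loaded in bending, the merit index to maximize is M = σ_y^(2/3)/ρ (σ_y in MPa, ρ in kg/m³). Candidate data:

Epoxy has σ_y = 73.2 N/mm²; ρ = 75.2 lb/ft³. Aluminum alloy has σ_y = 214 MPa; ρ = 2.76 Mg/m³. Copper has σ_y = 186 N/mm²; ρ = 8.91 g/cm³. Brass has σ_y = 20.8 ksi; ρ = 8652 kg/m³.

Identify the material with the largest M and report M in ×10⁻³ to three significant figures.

In SI units:
  epoxy: σ_y = 73.20 MPa, ρ = 1205 kg/m³
  aluminum alloy: σ_y = 214.0 MPa, ρ = 2760 kg/m³
  copper: σ_y = 186.0 MPa, ρ = 8910 kg/m³
  brass: σ_y = 143.4 MPa, ρ = 8652 kg/m³
  epoxy: M = 14.5×10⁻³
  aluminum alloy: M = 13.0×10⁻³
  copper: M = 3.66×10⁻³
  brass: M = 3.17×10⁻³
Highest index: epoxy.

epoxy, M = 14.5×10⁻³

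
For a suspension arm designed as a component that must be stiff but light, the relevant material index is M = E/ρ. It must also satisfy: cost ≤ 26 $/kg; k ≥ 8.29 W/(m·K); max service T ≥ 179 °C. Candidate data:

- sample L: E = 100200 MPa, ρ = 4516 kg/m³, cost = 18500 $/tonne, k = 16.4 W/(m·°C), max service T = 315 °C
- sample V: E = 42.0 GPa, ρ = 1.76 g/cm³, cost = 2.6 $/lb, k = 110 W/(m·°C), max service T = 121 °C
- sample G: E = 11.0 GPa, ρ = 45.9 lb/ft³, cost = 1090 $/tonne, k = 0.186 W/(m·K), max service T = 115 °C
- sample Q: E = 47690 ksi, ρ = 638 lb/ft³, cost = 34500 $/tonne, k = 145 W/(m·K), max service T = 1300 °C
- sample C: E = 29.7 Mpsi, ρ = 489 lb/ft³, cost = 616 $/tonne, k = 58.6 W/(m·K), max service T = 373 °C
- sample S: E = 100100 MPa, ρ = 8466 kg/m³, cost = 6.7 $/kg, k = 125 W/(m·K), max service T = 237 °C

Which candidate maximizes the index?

Screen on constraints: cost ≤ 26 $/kg; k ≥ 8.29 W/(m·K); max service T ≥ 179 °C. Survivors: sample L, sample C, sample S.
Convert each candidate to consistent units, then evaluate M:
  sample L: E = 100.2 GPa, ρ = 4516 kg/m³
  sample C: E = 204.8 GPa, ρ = 7833 kg/m³
  sample S: E = 100.1 GPa, ρ = 8466 kg/m³
  sample C: M = 26.1 MN·m/kg
  sample L: M = 22.2 MN·m/kg
  sample S: M = 11.8 MN·m/kg
Sample C has the largest M.

sample C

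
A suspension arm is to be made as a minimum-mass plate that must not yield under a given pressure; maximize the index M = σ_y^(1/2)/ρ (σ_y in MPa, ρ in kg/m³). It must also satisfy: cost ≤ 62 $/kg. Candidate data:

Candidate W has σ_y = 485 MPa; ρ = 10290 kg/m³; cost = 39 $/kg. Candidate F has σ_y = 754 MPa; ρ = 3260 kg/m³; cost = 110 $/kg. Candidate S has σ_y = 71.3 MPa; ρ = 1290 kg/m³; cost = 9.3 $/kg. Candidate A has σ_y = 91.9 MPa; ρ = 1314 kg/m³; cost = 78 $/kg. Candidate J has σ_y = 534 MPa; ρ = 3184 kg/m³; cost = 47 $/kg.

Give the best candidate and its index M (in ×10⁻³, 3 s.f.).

Screen on constraints: cost ≤ 62 $/kg. Survivors: candidate W, candidate S, candidate J.
Evaluate M for each candidate:
  candidate J: M = 7.26×10⁻³
  candidate S: M = 6.55×10⁻³
  candidate W: M = 2.14×10⁻³
Highest index: candidate J.

candidate J, M = 7.26×10⁻³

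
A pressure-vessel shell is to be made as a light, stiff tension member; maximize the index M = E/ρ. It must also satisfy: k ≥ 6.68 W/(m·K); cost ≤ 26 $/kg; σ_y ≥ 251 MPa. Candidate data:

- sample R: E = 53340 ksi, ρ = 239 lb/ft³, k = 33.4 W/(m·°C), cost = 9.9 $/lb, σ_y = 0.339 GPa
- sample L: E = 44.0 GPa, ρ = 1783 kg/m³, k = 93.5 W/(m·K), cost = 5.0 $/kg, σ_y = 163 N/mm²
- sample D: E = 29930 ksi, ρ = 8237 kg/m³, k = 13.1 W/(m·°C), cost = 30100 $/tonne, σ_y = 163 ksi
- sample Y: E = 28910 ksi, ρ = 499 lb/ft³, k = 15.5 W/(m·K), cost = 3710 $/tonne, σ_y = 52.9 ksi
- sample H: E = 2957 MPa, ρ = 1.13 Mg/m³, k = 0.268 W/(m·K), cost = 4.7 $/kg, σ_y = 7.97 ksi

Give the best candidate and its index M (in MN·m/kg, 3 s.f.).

Screen on constraints: k ≥ 6.68 W/(m·K); cost ≤ 26 $/kg; σ_y ≥ 251 MPa. Survivors: sample R, sample Y.
Putting every candidate on a common basis:
  sample R: E = 367.8 GPa, ρ = 3828 kg/m³
  sample Y: E = 199.3 GPa, ρ = 7993 kg/m³
  sample R: M = 96.1 MN·m/kg
  sample Y: M = 24.9 MN·m/kg
Sample R ranks first.

sample R, M = 96.1 MN·m/kg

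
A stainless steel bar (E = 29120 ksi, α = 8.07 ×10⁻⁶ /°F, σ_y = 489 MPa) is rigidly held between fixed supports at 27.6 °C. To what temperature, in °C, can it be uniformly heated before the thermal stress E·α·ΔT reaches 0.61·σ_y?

130 °C

E = 29120 ksi = 200.8 GPa.
α = 8.07×10⁻⁶/°F × 9/5 = 14.5×10⁻⁶/K.
E·α·ΔT = 298.3 MPa ⇒ ΔT = 298.3 / (200.8×10³ × 14.5×10⁻⁶) = 102.3 K.
T = 27.6 + 102.3 = 129.9 °C.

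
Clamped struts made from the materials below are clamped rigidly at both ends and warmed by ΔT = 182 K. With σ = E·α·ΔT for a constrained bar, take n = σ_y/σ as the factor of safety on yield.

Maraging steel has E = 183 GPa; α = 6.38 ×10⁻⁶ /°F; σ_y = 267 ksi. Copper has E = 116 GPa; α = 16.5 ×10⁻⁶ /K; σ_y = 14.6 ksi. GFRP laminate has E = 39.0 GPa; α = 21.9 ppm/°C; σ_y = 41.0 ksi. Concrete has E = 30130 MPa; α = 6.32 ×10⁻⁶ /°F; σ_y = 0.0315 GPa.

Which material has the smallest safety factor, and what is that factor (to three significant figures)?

With everything in SI (GPa, ×10⁻⁶/K, MPa):
  maraging steel: E = 183.0, α = 11.5, σ_y = 1841 → σ = 382 MPa, n = 4.81
  copper: E = 116.0, α = 16.5, σ_y = 100.7 → σ = 348 MPa, n = 0.289
  GFRP laminate: E = 39.00, α = 21.9, σ_y = 282.7 → σ = 155 MPa, n = 1.82
  concrete: E = 30.13, α = 11.4, σ_y = 31.50 → σ = 62.4 MPa, n = 0.505
The minimum is copper at n = 0.289.

copper, n = 0.289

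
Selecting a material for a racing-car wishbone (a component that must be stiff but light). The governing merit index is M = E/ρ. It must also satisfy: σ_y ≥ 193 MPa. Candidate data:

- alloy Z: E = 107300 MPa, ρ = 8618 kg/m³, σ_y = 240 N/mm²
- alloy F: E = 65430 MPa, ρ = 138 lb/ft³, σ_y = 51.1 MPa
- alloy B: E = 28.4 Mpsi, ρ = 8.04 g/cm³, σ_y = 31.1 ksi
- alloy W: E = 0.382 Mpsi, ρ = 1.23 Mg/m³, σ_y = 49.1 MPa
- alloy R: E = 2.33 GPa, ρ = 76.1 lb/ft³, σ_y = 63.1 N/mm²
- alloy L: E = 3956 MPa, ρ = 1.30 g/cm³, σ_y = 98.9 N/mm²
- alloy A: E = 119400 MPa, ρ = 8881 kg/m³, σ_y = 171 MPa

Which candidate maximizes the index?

Screen on constraints: σ_y ≥ 193 MPa. Survivors: alloy Z, alloy B.
After converting to SI:
  alloy Z: E = 107.3 GPa, ρ = 8618 kg/m³
  alloy B: E = 195.8 GPa, ρ = 8040 kg/m³
  alloy B: M = 24.4 MN·m/kg
  alloy Z: M = 12.5 MN·m/kg
The maximum is for alloy B.

alloy B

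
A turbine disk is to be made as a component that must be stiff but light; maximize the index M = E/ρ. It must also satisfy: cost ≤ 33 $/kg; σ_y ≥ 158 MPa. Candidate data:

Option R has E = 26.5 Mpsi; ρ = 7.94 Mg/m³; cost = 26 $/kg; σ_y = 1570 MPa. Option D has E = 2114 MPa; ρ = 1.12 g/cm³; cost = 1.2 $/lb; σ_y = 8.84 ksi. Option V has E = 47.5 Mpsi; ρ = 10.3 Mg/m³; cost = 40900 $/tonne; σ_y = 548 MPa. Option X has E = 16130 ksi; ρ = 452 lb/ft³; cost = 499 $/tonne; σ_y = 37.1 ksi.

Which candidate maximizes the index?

option R

Screen on constraints: cost ≤ 33 $/kg; σ_y ≥ 158 MPa. Survivors: option R, option X.
In SI units:
  option R: E = 182.7 GPa, ρ = 7940 kg/m³
  option X: E = 111.2 GPa, ρ = 7240 kg/m³
  option R: M = 23.0 MN·m/kg
  option X: M = 15.4 MN·m/kg
Highest index: option R.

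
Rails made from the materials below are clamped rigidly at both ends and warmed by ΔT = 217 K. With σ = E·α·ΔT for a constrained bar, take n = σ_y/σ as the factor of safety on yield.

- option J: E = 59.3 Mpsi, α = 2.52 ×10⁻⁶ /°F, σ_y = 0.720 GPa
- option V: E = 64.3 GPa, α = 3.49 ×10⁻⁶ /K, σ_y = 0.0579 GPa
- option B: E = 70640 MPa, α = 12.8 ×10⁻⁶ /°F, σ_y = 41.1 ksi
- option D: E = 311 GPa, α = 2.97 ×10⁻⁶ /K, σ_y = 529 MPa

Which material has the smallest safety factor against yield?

option B

In consistent units (E in GPa, α in ×10⁻⁶/K, σ_y in MPa):
  option J: E = 408.9, α = 4.54, σ_y = 720.0 → σ = 402 MPa, n = 1.79
  option V: E = 64.30, α = 3.49, σ_y = 57.90 → σ = 48.7 MPa, n = 1.19
  option B: E = 70.64, α = 23.0, σ_y = 283.4 → σ = 353 MPa, n = 0.802
  option D: E = 311.0, α = 2.97, σ_y = 529.0 → σ = 200 MPa, n = 2.64
The minimum is option B at n = 0.802.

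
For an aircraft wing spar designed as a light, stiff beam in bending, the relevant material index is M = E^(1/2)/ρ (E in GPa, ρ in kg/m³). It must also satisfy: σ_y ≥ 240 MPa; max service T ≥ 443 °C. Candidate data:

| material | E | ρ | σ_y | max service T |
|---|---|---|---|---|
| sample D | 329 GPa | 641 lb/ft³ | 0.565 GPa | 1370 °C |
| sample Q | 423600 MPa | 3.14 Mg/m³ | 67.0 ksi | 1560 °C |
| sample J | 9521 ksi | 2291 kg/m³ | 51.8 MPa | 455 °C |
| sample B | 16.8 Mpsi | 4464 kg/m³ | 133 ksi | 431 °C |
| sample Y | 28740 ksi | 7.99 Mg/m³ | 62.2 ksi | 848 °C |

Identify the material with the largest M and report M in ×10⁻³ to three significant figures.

sample Q, M = 6.55×10⁻³

Screen on constraints: σ_y ≥ 240 MPa; max service T ≥ 443 °C. Survivors: sample D, sample Q, sample Y.
Putting every candidate on a common basis:
  sample D: E = 329.0 GPa, ρ = 10270 kg/m³
  sample Q: E = 423.6 GPa, ρ = 3140 kg/m³
  sample Y: E = 198.2 GPa, ρ = 7990 kg/m³
  sample Q: M = 6.55×10⁻³
  sample D: M = 1.77×10⁻³
  sample Y: M = 1.76×10⁻³
The maximum is for sample Q.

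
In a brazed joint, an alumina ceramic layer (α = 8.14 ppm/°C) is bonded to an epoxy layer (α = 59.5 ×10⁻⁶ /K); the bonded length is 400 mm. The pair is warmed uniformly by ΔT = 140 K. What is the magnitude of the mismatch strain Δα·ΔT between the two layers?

Δα = |8.14 − 59.5|×10⁻⁶/K = 51.4×10⁻⁶/K.
Mismatch strain = Δα·ΔT = 51.4×10⁻⁶ × 140.0 = 7.19×10⁻³.

7.19×10⁻³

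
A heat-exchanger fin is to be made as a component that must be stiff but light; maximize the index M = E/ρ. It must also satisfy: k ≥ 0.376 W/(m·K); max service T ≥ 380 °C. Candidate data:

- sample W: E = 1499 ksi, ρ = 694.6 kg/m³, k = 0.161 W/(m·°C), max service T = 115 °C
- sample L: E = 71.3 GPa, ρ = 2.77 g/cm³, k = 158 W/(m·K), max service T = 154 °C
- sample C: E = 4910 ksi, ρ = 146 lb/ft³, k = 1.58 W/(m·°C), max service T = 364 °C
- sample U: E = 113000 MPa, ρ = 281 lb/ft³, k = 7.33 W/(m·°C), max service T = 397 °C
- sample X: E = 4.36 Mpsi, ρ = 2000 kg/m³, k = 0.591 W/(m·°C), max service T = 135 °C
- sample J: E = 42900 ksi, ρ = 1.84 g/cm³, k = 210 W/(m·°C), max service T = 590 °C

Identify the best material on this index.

Screen on constraints: k ≥ 0.376 W/(m·K); max service T ≥ 380 °C. Survivors: sample U, sample J.
Normalizing units and computing the index:
  sample U: E = 113.0 GPa, ρ = 4501 kg/m³
  sample J: E = 295.8 GPa, ρ = 1840 kg/m³
  sample J: M = 161 MN·m/kg
  sample U: M = 25.1 MN·m/kg
Sample J ranks first.

sample J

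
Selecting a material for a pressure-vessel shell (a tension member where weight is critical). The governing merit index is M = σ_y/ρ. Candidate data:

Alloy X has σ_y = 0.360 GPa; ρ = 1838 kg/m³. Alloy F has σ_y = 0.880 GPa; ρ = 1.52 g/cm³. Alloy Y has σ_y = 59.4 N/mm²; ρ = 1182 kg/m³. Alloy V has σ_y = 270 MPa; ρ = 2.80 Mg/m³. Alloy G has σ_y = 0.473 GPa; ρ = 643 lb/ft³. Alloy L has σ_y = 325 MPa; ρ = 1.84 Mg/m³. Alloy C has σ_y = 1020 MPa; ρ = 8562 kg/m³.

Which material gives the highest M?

Normalizing units and computing the index:
  alloy X: σ_y = 360.0 MPa, ρ = 1838 kg/m³
  alloy F: σ_y = 880.0 MPa, ρ = 1520 kg/m³
  alloy Y: σ_y = 59.40 MPa, ρ = 1182 kg/m³
  alloy V: σ_y = 270.0 MPa, ρ = 2800 kg/m³
  alloy G: σ_y = 473.0 MPa, ρ = 10300 kg/m³
  alloy L: σ_y = 325.0 MPa, ρ = 1840 kg/m³
  alloy C: σ_y = 1020 MPa, ρ = 8562 kg/m³
  alloy F: M = 579 kN·m/kg
  alloy X: M = 196 kN·m/kg
  alloy L: M = 177 kN·m/kg
  alloy C: M = 119 kN·m/kg
  alloy V: M = 96.4 kN·m/kg
  alloy Y: M = 50.3 kN·m/kg
  alloy G: M = 45.9 kN·m/kg
Highest index: alloy F.

alloy F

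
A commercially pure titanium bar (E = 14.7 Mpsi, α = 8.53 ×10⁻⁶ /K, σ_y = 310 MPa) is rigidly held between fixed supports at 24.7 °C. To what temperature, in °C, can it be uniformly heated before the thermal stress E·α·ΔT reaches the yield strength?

383 °C

E = 14.7 Mpsi = 101.4 GPa.
E·α·ΔT = 310.0 MPa ⇒ ΔT = 310.0 / (101.4×10³ × 8.53×10⁻⁶) = 358.6 K.
T = 24.7 + 358.6 = 383.3 °C.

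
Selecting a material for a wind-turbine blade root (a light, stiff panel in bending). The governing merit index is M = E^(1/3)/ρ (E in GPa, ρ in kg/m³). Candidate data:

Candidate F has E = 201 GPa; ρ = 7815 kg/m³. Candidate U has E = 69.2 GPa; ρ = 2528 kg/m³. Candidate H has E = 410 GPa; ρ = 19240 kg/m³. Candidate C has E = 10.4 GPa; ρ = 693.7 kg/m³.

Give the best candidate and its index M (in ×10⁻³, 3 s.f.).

Per-candidate index values:
  candidate C: M = 3.15×10⁻³
  candidate U: M = 1.62×10⁻³
  candidate F: M = 0.750×10⁻³
  candidate H: M = 0.386×10⁻³
Highest index: candidate C.

candidate C, M = 3.15×10⁻³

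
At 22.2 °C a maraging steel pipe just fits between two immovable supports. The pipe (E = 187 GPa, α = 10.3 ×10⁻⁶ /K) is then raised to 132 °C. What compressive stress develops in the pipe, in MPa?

211 MPa

ΔT = 109.8 K. Constrained thermal stress σ = E·α·ΔT = 187.0×10³ MPa × 10.3×10⁻⁶ × 109.8 = 211 MPa (compressive).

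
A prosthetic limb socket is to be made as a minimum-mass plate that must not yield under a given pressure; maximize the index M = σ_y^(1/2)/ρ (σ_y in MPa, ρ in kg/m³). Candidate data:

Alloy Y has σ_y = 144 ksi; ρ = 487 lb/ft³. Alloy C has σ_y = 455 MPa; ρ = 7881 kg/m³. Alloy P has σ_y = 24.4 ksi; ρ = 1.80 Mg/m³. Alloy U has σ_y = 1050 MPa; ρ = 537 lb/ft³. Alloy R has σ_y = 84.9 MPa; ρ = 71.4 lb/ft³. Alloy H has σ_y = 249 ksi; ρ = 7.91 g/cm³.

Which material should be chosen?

alloy R

Putting every candidate on a common basis:
  alloy Y: σ_y = 992.8 MPa, ρ = 7801 kg/m³
  alloy C: σ_y = 455.0 MPa, ρ = 7881 kg/m³
  alloy P: σ_y = 168.2 MPa, ρ = 1800 kg/m³
  alloy U: σ_y = 1050 MPa, ρ = 8602 kg/m³
  alloy R: σ_y = 84.90 MPa, ρ = 1144 kg/m³
  alloy H: σ_y = 1717 MPa, ρ = 7910 kg/m³
  alloy R: M = 8.06×10⁻³
  alloy P: M = 7.21×10⁻³
  alloy H: M = 5.24×10⁻³
  alloy Y: M = 4.04×10⁻³
  alloy U: M = 3.77×10⁻³
  alloy C: M = 2.71×10⁻³
Alloy R has the largest M.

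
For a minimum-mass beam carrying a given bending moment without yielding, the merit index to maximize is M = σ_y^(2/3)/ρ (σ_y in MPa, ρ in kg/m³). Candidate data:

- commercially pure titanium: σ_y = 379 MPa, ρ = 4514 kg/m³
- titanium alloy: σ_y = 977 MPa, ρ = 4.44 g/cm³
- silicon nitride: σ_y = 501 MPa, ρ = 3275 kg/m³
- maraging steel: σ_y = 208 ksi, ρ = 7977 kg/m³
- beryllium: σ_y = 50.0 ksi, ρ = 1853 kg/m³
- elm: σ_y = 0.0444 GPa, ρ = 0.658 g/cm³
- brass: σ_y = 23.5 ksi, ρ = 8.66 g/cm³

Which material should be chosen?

Convert each candidate to consistent units, then evaluate M:
  commercially pure titanium: σ_y = 379.0 MPa, ρ = 4514 kg/m³
  titanium alloy: σ_y = 977.0 MPa, ρ = 4440 kg/m³
  silicon nitride: σ_y = 501.0 MPa, ρ = 3275 kg/m³
  maraging steel: σ_y = 1434 MPa, ρ = 7977 kg/m³
  beryllium: σ_y = 344.7 MPa, ρ = 1853 kg/m³
  elm: σ_y = 44.40 MPa, ρ = 658.0 kg/m³
  brass: σ_y = 162.0 MPa, ρ = 8660 kg/m³
  beryllium: M = 26.5×10⁻³
  titanium alloy: M = 22.2×10⁻³
  silicon nitride: M = 19.3×10⁻³
  elm: M = 19.1×10⁻³
  maraging steel: M = 15.9×10⁻³
  commercially pure titanium: M = 11.6×10⁻³
  brass: M = 3.43×10⁻³
The maximum is for beryllium.

beryllium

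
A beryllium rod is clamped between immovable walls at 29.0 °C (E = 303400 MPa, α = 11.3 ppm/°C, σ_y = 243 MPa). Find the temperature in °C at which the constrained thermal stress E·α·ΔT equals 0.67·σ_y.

76.5 °C

E = 303400 MPa = 303.4 GPa.
E·α·ΔT = 162.8 MPa ⇒ ΔT = 162.8 / (303.4×10³ × 11.3×10⁻⁶) = 47.49 K.
T = 29.0 + 47.49 = 76.49 °C.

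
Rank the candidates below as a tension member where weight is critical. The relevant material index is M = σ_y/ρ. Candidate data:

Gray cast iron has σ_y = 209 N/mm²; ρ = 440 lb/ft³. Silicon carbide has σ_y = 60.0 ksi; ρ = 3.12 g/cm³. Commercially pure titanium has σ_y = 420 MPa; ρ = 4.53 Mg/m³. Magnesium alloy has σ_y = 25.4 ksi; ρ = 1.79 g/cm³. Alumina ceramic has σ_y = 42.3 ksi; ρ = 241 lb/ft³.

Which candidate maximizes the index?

Normalizing units and computing the index:
  gray cast iron: σ_y = 209.0 MPa, ρ = 7048 kg/m³
  silicon carbide: σ_y = 413.7 MPa, ρ = 3120 kg/m³
  commercially pure titanium: σ_y = 420.0 MPa, ρ = 4530 kg/m³
  magnesium alloy: σ_y = 175.1 MPa, ρ = 1790 kg/m³
  alumina ceramic: σ_y = 291.6 MPa, ρ = 3860 kg/m³
  silicon carbide: M = 133 kN·m/kg
  magnesium alloy: M = 97.8 kN·m/kg
  commercially pure titanium: M = 92.7 kN·m/kg
  alumina ceramic: M = 75.5 kN·m/kg
  gray cast iron: M = 29.7 kN·m/kg
Highest index: silicon carbide.

silicon carbide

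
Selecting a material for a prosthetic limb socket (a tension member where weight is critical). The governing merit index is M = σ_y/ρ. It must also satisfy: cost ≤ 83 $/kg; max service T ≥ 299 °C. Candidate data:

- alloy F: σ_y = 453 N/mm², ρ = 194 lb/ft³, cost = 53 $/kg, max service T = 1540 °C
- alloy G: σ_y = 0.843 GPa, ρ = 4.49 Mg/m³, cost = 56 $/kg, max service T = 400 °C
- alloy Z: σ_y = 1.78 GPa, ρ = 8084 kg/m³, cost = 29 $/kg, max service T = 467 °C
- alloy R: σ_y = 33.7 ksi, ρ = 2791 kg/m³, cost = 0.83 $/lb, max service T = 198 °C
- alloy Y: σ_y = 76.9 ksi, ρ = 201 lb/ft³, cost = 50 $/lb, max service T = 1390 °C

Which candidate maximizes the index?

Screen on constraints: cost ≤ 83 $/kg; max service T ≥ 299 °C. Survivors: alloy F, alloy G, alloy Z.
In SI units:
  alloy F: σ_y = 453.0 MPa, ρ = 3108 kg/m³
  alloy G: σ_y = 843.0 MPa, ρ = 4490 kg/m³
  alloy Z: σ_y = 1780 MPa, ρ = 8084 kg/m³
  alloy Z: M = 220 kN·m/kg
  alloy G: M = 188 kN·m/kg
  alloy F: M = 146 kN·m/kg
Alloy Z has the largest M.

alloy Z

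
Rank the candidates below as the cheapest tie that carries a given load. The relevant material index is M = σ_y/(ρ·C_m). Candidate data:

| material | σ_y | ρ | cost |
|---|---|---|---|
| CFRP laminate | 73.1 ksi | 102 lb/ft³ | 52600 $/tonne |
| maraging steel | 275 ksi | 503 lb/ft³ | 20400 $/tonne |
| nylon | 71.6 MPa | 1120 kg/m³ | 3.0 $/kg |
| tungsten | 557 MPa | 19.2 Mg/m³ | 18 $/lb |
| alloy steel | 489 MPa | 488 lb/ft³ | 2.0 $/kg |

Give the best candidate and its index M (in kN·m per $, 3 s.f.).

alloy steel, M = 31.3 kN·m per $

Normalizing units and computing the index:
  CFRP laminate: σ_y = 504.0 MPa, ρ = 1634 kg/m³, cost = 52.60 $/kg
  maraging steel: σ_y = 1896 MPa, ρ = 8057 kg/m³, cost = 20.40 $/kg
  nylon: σ_y = 71.60 MPa, ρ = 1120 kg/m³, cost = 3.000 $/kg
  tungsten: σ_y = 557.0 MPa, ρ = 19200 kg/m³, cost = 39.68 $/kg
  alloy steel: σ_y = 489.0 MPa, ρ = 7817 kg/m³, cost = 2.000 $/kg
  alloy steel: M = 31.3 kN·m per $
  nylon: M = 21.3 kN·m per $
  maraging steel: M = 11.5 kN·m per $
  CFRP laminate: M = 5.86 kN·m per $
  tungsten: M = 0.731 kN·m per $
Alloy steel ranks first.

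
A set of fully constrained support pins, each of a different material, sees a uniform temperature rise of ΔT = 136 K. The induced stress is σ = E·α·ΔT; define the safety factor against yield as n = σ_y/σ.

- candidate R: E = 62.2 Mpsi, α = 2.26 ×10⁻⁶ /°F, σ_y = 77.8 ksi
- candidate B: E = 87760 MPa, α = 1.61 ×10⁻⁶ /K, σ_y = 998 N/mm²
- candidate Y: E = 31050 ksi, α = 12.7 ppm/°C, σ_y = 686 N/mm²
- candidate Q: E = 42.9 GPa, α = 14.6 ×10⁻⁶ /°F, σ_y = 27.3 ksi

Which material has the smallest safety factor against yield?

candidate Q

With everything in SI (GPa, ×10⁻⁶/K, MPa):
  candidate R: E = 428.9, α = 4.07, σ_y = 536.4 → σ = 237 MPa, n = 2.26
  candidate B: E = 87.76, α = 1.61, σ_y = 998.0 → σ = 19.2 MPa, n = 51.9
  candidate Y: E = 214.1, α = 12.7, σ_y = 686.0 → σ = 370 MPa, n = 1.86
  candidate Q: E = 42.90, α = 26.3, σ_y = 188.2 → σ = 153 MPa, n = 1.23
Smallest n: candidate Q with n = 1.23.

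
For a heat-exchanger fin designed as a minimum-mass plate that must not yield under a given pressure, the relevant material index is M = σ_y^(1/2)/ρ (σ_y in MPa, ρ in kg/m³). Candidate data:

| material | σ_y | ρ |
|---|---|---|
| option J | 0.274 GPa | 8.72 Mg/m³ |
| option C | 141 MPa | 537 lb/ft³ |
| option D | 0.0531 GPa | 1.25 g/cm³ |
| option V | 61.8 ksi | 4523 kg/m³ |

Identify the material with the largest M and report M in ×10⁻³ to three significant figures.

In SI units:
  option J: σ_y = 274.0 MPa, ρ = 8720 kg/m³
  option C: σ_y = 141.0 MPa, ρ = 8602 kg/m³
  option D: σ_y = 53.10 MPa, ρ = 1250 kg/m³
  option V: σ_y = 426.1 MPa, ρ = 4523 kg/m³
  option D: M = 5.83×10⁻³
  option V: M = 4.56×10⁻³
  option J: M = 1.90×10⁻³
  option C: M = 1.38×10⁻³
Option D ranks first.

option D, M = 5.83×10⁻³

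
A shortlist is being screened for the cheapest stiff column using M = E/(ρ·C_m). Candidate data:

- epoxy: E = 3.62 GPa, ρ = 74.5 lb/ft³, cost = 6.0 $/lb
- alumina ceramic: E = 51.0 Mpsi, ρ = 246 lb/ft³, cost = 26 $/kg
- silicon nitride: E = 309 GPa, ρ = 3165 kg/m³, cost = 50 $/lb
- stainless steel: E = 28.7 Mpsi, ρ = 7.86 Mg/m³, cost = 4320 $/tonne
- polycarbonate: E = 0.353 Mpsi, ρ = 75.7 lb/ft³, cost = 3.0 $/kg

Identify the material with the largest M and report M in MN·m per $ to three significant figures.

stainless steel, M = 5.83 MN·m per $

Convert each candidate to consistent units, then evaluate M:
  epoxy: E = 3.620 GPa, ρ = 1193 kg/m³, cost = 13.23 $/kg
  alumina ceramic: E = 351.6 GPa, ρ = 3941 kg/m³, cost = 26.00 $/kg
  silicon nitride: E = 309.0 GPa, ρ = 3165 kg/m³, cost = 110.2 $/kg
  stainless steel: E = 197.9 GPa, ρ = 7860 kg/m³, cost = 4.320 $/kg
  polycarbonate: E = 2.434 GPa, ρ = 1213 kg/m³, cost = 3.000 $/kg
  stainless steel: M = 5.83 MN·m per $
  alumina ceramic: M = 3.43 MN·m per $
  silicon nitride: M = 0.886 MN·m per $
  polycarbonate: M = 0.669 MN·m per $
  epoxy: M = 0.229 MN·m per $
Stainless steel has the largest M.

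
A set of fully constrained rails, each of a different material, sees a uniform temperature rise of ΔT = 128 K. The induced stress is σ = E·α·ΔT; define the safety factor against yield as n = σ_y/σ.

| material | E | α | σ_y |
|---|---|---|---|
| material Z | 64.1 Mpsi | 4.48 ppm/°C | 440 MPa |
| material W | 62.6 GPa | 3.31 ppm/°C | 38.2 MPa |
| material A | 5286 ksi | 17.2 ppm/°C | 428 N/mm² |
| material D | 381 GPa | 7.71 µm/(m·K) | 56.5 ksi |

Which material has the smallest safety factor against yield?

material D

With everything in SI (GPa, ×10⁻⁶/K, MPa):
  material Z: E = 442.0, α = 4.48, σ_y = 440.0 → σ = 253 MPa, n = 1.74
  material W: E = 62.60, α = 3.31, σ_y = 38.20 → σ = 26.5 MPa, n = 1.44
  material A: E = 36.45, α = 17.2, σ_y = 428.0 → σ = 80.2 MPa, n = 5.33
  material D: E = 381.0, α = 7.71, σ_y = 389.6 → σ = 376 MPa, n = 1.04
Material D has the lowest safety factor, n = 1.04.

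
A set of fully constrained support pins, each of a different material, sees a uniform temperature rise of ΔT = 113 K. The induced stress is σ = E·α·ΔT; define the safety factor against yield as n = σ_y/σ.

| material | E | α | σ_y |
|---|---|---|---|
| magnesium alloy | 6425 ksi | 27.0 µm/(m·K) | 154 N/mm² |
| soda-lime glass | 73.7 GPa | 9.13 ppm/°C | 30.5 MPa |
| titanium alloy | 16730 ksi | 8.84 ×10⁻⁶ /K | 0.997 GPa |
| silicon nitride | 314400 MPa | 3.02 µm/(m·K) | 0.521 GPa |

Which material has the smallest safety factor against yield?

Converting E to GPa, α to ×10⁻⁶/K, σ_y to MPa, then σ and n for each:
  magnesium alloy: E = 44.30, α = 27.0, σ_y = 154.0 → σ = 135 MPa, n = 1.14
  soda-lime glass: E = 73.70, α = 9.13, σ_y = 30.50 → σ = 76.0 MPa, n = 0.401
  titanium alloy: E = 115.3, α = 8.84, σ_y = 997.0 → σ = 115 MPa, n = 8.65
  silicon nitride: E = 314.4, α = 3.02, σ_y = 521.0 → σ = 107 MPa, n = 4.86
Soda-lime glass has the lowest safety factor, n = 0.401.

soda-lime glass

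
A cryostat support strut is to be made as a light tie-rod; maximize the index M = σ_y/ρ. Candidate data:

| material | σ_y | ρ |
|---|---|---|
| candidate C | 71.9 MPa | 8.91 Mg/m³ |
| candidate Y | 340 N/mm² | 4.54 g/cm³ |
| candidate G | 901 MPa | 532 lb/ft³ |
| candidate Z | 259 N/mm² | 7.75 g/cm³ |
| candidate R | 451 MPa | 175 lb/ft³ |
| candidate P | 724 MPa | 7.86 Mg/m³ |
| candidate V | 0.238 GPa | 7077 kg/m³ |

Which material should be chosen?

After converting to SI:
  candidate C: σ_y = 71.90 MPa, ρ = 8910 kg/m³
  candidate Y: σ_y = 340.0 MPa, ρ = 4540 kg/m³
  candidate G: σ_y = 901.0 MPa, ρ = 8522 kg/m³
  candidate Z: σ_y = 259.0 MPa, ρ = 7750 kg/m³
  candidate R: σ_y = 451.0 MPa, ρ = 2803 kg/m³
  candidate P: σ_y = 724.0 MPa, ρ = 7860 kg/m³
  candidate V: σ_y = 238.0 MPa, ρ = 7077 kg/m³
  candidate R: M = 161 kN·m/kg
  candidate G: M = 106 kN·m/kg
  candidate P: M = 92.1 kN·m/kg
  candidate Y: M = 74.9 kN·m/kg
  candidate V: M = 33.6 kN·m/kg
  candidate Z: M = 33.4 kN·m/kg
  candidate C: M = 8.07 kN·m/kg
Candidate R has the largest M.

candidate R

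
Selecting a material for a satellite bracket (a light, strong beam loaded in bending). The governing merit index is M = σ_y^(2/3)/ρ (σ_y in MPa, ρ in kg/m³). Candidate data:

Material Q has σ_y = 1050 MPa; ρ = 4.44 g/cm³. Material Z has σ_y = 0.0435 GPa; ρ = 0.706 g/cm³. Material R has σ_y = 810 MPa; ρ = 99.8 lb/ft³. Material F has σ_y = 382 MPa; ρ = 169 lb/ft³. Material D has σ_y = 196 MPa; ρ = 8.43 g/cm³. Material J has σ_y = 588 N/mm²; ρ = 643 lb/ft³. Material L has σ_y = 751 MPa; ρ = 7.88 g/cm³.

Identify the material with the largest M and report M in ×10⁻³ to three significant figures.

Convert each candidate to consistent units, then evaluate M:
  material Q: σ_y = 1050 MPa, ρ = 4440 kg/m³
  material Z: σ_y = 43.50 MPa, ρ = 706.0 kg/m³
  material R: σ_y = 810.0 MPa, ρ = 1599 kg/m³
  material F: σ_y = 382.0 MPa, ρ = 2707 kg/m³
  material D: σ_y = 196.0 MPa, ρ = 8430 kg/m³
  material J: σ_y = 588.0 MPa, ρ = 10300 kg/m³
  material L: σ_y = 751.0 MPa, ρ = 7880 kg/m³
  material R: M = 54.4×10⁻³
  material Q: M = 23.3×10⁻³
  material F: M = 19.4×10⁻³
  material Z: M = 17.5×10⁻³
  material L: M = 10.5×10⁻³
  material J: M = 6.81×10⁻³
  material D: M = 4.00×10⁻³
The maximum is for material R.

material R, M = 54.4×10⁻³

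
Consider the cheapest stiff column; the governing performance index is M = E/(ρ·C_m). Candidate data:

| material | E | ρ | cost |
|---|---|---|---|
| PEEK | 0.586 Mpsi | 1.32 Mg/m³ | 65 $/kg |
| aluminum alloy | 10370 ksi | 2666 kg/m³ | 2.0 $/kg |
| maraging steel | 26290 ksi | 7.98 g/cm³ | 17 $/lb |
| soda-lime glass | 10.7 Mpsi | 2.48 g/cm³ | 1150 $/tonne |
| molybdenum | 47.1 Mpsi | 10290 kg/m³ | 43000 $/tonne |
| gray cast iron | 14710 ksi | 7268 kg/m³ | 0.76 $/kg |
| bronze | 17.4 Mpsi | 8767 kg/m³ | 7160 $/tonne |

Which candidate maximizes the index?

soda-lime glass

Convert each candidate to consistent units, then evaluate M:
  PEEK: E = 4.040 GPa, ρ = 1320 kg/m³, cost = 65.00 $/kg
  aluminum alloy: E = 71.50 GPa, ρ = 2666 kg/m³, cost = 2.000 $/kg
  maraging steel: E = 181.3 GPa, ρ = 7980 kg/m³, cost = 37.48 $/kg
  soda-lime glass: E = 73.77 GPa, ρ = 2480 kg/m³, cost = 1.150 $/kg
  molybdenum: E = 324.7 GPa, ρ = 10290 kg/m³, cost = 43.00 $/kg
  gray cast iron: E = 101.4 GPa, ρ = 7268 kg/m³, cost = 0.7600 $/kg
  bronze: E = 120.0 GPa, ρ = 8767 kg/m³, cost = 7.160 $/kg
  soda-lime glass: M = 25.9 MN·m per $
  gray cast iron: M = 18.4 MN·m per $
  aluminum alloy: M = 13.4 MN·m per $
  bronze: M = 1.91 MN·m per $
  molybdenum: M = 0.734 MN·m per $
  maraging steel: M = 0.606 MN·m per $
  PEEK: M = 0.0471 MN·m per $
The maximum is for soda-lime glass.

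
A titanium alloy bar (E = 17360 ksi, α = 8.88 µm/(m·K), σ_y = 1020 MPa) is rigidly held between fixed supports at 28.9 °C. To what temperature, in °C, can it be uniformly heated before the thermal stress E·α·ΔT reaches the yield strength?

989 °C

E = 17360 ksi = 119.7 GPa.
E·α·ΔT = 1020 MPa ⇒ ΔT = 1020 / (119.7×10³ × 8.88×10⁻⁶) = 959.7 K.
T = 28.9 + 959.7 = 988.6 °C.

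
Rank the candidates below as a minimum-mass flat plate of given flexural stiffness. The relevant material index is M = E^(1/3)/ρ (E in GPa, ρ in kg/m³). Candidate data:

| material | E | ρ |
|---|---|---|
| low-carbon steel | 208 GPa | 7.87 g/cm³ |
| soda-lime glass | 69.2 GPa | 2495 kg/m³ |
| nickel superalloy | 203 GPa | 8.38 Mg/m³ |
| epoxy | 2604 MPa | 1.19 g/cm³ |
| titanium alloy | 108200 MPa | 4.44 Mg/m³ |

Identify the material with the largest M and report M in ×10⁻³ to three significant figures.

Putting every candidate on a common basis:
  low-carbon steel: E = 208.0 GPa, ρ = 7870 kg/m³
  soda-lime glass: E = 69.20 GPa, ρ = 2495 kg/m³
  nickel superalloy: E = 203.0 GPa, ρ = 8380 kg/m³
  epoxy: E = 2.604 GPa, ρ = 1190 kg/m³
  titanium alloy: E = 108.2 GPa, ρ = 4440 kg/m³
  soda-lime glass: M = 1.65×10⁻³
  epoxy: M = 1.16×10⁻³
  titanium alloy: M = 1.07×10⁻³
  low-carbon steel: M = 0.753×10⁻³
  nickel superalloy: M = 0.701×10⁻³
Highest index: soda-lime glass.

soda-lime glass, M = 1.65×10⁻³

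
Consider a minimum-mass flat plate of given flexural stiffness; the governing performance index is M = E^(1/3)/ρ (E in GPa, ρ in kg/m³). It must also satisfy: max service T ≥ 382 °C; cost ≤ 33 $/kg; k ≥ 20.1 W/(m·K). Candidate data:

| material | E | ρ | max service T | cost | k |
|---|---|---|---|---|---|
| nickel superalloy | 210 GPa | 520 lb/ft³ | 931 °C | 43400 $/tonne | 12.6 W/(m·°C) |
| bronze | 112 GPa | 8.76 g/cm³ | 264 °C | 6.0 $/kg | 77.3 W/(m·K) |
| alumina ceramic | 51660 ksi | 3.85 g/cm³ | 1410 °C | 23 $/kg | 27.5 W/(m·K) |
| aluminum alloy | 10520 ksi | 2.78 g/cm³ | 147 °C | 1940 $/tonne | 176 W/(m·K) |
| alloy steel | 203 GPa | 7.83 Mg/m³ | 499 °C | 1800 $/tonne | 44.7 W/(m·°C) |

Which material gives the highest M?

Screen on constraints: max service T ≥ 382 °C; cost ≤ 33 $/kg; k ≥ 20.1 W/(m·K). Survivors: alumina ceramic, alloy steel.
Putting every candidate on a common basis:
  alumina ceramic: E = 356.2 GPa, ρ = 3850 kg/m³
  alloy steel: E = 203.0 GPa, ρ = 7830 kg/m³
  alumina ceramic: M = 1.84×10⁻³
  alloy steel: M = 0.751×10⁻³
Highest index: alumina ceramic.

alumina ceramic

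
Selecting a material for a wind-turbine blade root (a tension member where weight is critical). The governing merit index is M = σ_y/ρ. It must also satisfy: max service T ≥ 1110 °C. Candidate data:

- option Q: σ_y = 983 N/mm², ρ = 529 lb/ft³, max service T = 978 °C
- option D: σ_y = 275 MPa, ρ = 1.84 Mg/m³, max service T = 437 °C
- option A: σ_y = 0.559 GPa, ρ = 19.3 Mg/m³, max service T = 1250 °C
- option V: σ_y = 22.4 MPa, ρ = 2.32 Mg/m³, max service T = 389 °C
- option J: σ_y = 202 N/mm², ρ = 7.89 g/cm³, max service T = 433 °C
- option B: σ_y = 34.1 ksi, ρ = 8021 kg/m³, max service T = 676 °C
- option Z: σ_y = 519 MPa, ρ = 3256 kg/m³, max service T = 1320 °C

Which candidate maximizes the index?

Screen on constraints: max service T ≥ 1110 °C. Survivors: option A, option Z.
In SI units:
  option A: σ_y = 559.0 MPa, ρ = 19300 kg/m³
  option Z: σ_y = 519.0 MPa, ρ = 3256 kg/m³
  option Z: M = 159 kN·m/kg
  option A: M = 29.0 kN·m/kg
Highest index: option Z.

option Z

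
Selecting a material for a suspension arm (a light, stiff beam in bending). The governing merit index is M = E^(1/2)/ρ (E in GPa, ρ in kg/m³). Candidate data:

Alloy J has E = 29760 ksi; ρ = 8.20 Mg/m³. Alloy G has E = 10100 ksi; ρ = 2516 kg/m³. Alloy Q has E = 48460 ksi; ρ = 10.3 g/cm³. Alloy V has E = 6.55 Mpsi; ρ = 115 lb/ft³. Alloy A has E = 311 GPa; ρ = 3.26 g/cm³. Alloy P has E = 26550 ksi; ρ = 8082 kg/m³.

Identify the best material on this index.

alloy A

In SI units:
  alloy J: E = 205.2 GPa, ρ = 8200 kg/m³
  alloy G: E = 69.64 GPa, ρ = 2516 kg/m³
  alloy Q: E = 334.1 GPa, ρ = 10300 kg/m³
  alloy V: E = 45.16 GPa, ρ = 1842 kg/m³
  alloy A: E = 311.0 GPa, ρ = 3260 kg/m³
  alloy P: E = 183.1 GPa, ρ = 8082 kg/m³
  alloy A: M = 5.41×10⁻³
  alloy V: M = 3.65×10⁻³
  alloy G: M = 3.32×10⁻³
  alloy Q: M = 1.77×10⁻³
  alloy J: M = 1.75×10⁻³
  alloy P: M = 1.67×10⁻³
The maximum is for alloy A.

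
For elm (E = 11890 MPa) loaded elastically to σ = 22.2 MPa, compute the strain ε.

E = 11890 MPa = 11.89 GPa = 11890 MPa.
ε = σ/E = 22.2 / 11890 = 1.87×10⁻³.

1.87×10⁻³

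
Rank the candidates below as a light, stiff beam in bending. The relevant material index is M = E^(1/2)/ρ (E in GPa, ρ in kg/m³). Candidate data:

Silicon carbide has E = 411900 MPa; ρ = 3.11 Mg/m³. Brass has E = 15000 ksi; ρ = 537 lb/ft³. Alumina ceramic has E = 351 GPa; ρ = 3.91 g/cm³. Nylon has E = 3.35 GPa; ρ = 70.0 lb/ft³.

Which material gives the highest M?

After converting to SI:
  silicon carbide: E = 411.9 GPa, ρ = 3110 kg/m³
  brass: E = 103.4 GPa, ρ = 8602 kg/m³
  alumina ceramic: E = 351.0 GPa, ρ = 3910 kg/m³
  nylon: E = 3.350 GPa, ρ = 1121 kg/m³
  silicon carbide: M = 6.53×10⁻³
  alumina ceramic: M = 4.79×10⁻³
  nylon: M = 1.63×10⁻³
  brass: M = 1.18×10⁻³
Silicon carbide ranks first.

silicon carbide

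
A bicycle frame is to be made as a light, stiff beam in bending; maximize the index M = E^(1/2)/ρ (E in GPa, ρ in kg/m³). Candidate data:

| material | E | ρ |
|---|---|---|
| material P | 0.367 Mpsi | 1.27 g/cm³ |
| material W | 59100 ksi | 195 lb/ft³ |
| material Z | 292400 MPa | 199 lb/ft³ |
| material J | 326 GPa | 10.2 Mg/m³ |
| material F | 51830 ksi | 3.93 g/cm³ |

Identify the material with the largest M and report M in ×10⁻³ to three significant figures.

material W, M = 6.46×10⁻³

In SI units:
  material P: E = 2.530 GPa, ρ = 1270 kg/m³
  material W: E = 407.5 GPa, ρ = 3124 kg/m³
  material Z: E = 292.4 GPa, ρ = 3188 kg/m³
  material J: E = 326.0 GPa, ρ = 10200 kg/m³
  material F: E = 357.4 GPa, ρ = 3930 kg/m³
  material W: M = 6.46×10⁻³
  material Z: M = 5.36×10⁻³
  material F: M = 4.81×10⁻³
  material J: M = 1.77×10⁻³
  material P: M = 1.25×10⁻³
Material W ranks first.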